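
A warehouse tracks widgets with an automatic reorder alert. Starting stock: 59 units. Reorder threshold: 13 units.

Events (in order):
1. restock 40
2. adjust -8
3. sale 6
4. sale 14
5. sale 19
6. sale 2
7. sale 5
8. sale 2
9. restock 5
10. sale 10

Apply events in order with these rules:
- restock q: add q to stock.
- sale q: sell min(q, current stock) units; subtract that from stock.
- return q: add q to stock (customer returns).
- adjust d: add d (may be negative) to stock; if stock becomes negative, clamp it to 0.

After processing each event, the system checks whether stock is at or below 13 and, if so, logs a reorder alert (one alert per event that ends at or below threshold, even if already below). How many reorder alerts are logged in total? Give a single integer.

Processing events:
Start: stock = 59
  Event 1 (restock 40): 59 + 40 = 99
  Event 2 (adjust -8): 99 + -8 = 91
  Event 3 (sale 6): sell min(6,91)=6. stock: 91 - 6 = 85. total_sold = 6
  Event 4 (sale 14): sell min(14,85)=14. stock: 85 - 14 = 71. total_sold = 20
  Event 5 (sale 19): sell min(19,71)=19. stock: 71 - 19 = 52. total_sold = 39
  Event 6 (sale 2): sell min(2,52)=2. stock: 52 - 2 = 50. total_sold = 41
  Event 7 (sale 5): sell min(5,50)=5. stock: 50 - 5 = 45. total_sold = 46
  Event 8 (sale 2): sell min(2,45)=2. stock: 45 - 2 = 43. total_sold = 48
  Event 9 (restock 5): 43 + 5 = 48
  Event 10 (sale 10): sell min(10,48)=10. stock: 48 - 10 = 38. total_sold = 58
Final: stock = 38, total_sold = 58

Checking against threshold 13:
  After event 1: stock=99 > 13
  After event 2: stock=91 > 13
  After event 3: stock=85 > 13
  After event 4: stock=71 > 13
  After event 5: stock=52 > 13
  After event 6: stock=50 > 13
  After event 7: stock=45 > 13
  After event 8: stock=43 > 13
  After event 9: stock=48 > 13
  After event 10: stock=38 > 13
Alert events: []. Count = 0

Answer: 0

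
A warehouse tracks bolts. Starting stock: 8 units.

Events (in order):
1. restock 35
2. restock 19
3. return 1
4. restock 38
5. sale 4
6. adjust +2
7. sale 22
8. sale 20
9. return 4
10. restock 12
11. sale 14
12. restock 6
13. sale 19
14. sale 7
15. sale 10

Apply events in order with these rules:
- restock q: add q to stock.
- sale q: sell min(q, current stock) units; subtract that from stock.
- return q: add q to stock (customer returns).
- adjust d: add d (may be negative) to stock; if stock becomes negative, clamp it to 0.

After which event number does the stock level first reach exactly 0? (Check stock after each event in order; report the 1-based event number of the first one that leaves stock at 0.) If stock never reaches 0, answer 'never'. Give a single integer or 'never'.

Answer: never

Derivation:
Processing events:
Start: stock = 8
  Event 1 (restock 35): 8 + 35 = 43
  Event 2 (restock 19): 43 + 19 = 62
  Event 3 (return 1): 62 + 1 = 63
  Event 4 (restock 38): 63 + 38 = 101
  Event 5 (sale 4): sell min(4,101)=4. stock: 101 - 4 = 97. total_sold = 4
  Event 6 (adjust +2): 97 + 2 = 99
  Event 7 (sale 22): sell min(22,99)=22. stock: 99 - 22 = 77. total_sold = 26
  Event 8 (sale 20): sell min(20,77)=20. stock: 77 - 20 = 57. total_sold = 46
  Event 9 (return 4): 57 + 4 = 61
  Event 10 (restock 12): 61 + 12 = 73
  Event 11 (sale 14): sell min(14,73)=14. stock: 73 - 14 = 59. total_sold = 60
  Event 12 (restock 6): 59 + 6 = 65
  Event 13 (sale 19): sell min(19,65)=19. stock: 65 - 19 = 46. total_sold = 79
  Event 14 (sale 7): sell min(7,46)=7. stock: 46 - 7 = 39. total_sold = 86
  Event 15 (sale 10): sell min(10,39)=10. stock: 39 - 10 = 29. total_sold = 96
Final: stock = 29, total_sold = 96

Stock never reaches 0.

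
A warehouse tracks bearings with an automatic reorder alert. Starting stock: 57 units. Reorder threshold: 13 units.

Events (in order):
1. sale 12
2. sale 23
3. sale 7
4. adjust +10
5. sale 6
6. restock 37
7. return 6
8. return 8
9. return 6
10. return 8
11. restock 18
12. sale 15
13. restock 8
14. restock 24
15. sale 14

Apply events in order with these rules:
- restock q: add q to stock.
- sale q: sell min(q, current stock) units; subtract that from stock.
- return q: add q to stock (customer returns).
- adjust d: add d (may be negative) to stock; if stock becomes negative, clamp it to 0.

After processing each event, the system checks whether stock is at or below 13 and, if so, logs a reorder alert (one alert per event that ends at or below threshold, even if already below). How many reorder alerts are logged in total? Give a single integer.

Answer: 0

Derivation:
Processing events:
Start: stock = 57
  Event 1 (sale 12): sell min(12,57)=12. stock: 57 - 12 = 45. total_sold = 12
  Event 2 (sale 23): sell min(23,45)=23. stock: 45 - 23 = 22. total_sold = 35
  Event 3 (sale 7): sell min(7,22)=7. stock: 22 - 7 = 15. total_sold = 42
  Event 4 (adjust +10): 15 + 10 = 25
  Event 5 (sale 6): sell min(6,25)=6. stock: 25 - 6 = 19. total_sold = 48
  Event 6 (restock 37): 19 + 37 = 56
  Event 7 (return 6): 56 + 6 = 62
  Event 8 (return 8): 62 + 8 = 70
  Event 9 (return 6): 70 + 6 = 76
  Event 10 (return 8): 76 + 8 = 84
  Event 11 (restock 18): 84 + 18 = 102
  Event 12 (sale 15): sell min(15,102)=15. stock: 102 - 15 = 87. total_sold = 63
  Event 13 (restock 8): 87 + 8 = 95
  Event 14 (restock 24): 95 + 24 = 119
  Event 15 (sale 14): sell min(14,119)=14. stock: 119 - 14 = 105. total_sold = 77
Final: stock = 105, total_sold = 77

Checking against threshold 13:
  After event 1: stock=45 > 13
  After event 2: stock=22 > 13
  After event 3: stock=15 > 13
  After event 4: stock=25 > 13
  After event 5: stock=19 > 13
  After event 6: stock=56 > 13
  After event 7: stock=62 > 13
  After event 8: stock=70 > 13
  After event 9: stock=76 > 13
  After event 10: stock=84 > 13
  After event 11: stock=102 > 13
  After event 12: stock=87 > 13
  After event 13: stock=95 > 13
  After event 14: stock=119 > 13
  After event 15: stock=105 > 13
Alert events: []. Count = 0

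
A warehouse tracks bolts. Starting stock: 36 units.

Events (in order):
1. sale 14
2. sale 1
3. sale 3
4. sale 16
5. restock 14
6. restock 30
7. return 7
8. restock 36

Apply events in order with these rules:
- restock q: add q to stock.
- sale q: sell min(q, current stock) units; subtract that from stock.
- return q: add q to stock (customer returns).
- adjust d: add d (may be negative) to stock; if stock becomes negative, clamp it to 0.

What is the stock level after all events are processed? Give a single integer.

Processing events:
Start: stock = 36
  Event 1 (sale 14): sell min(14,36)=14. stock: 36 - 14 = 22. total_sold = 14
  Event 2 (sale 1): sell min(1,22)=1. stock: 22 - 1 = 21. total_sold = 15
  Event 3 (sale 3): sell min(3,21)=3. stock: 21 - 3 = 18. total_sold = 18
  Event 4 (sale 16): sell min(16,18)=16. stock: 18 - 16 = 2. total_sold = 34
  Event 5 (restock 14): 2 + 14 = 16
  Event 6 (restock 30): 16 + 30 = 46
  Event 7 (return 7): 46 + 7 = 53
  Event 8 (restock 36): 53 + 36 = 89
Final: stock = 89, total_sold = 34

Answer: 89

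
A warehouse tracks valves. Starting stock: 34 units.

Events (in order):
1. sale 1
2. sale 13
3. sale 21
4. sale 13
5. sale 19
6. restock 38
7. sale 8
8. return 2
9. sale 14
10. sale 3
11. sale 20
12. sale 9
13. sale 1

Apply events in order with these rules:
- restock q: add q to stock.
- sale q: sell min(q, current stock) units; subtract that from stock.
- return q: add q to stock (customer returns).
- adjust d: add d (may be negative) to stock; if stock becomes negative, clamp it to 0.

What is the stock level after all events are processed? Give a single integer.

Answer: 0

Derivation:
Processing events:
Start: stock = 34
  Event 1 (sale 1): sell min(1,34)=1. stock: 34 - 1 = 33. total_sold = 1
  Event 2 (sale 13): sell min(13,33)=13. stock: 33 - 13 = 20. total_sold = 14
  Event 3 (sale 21): sell min(21,20)=20. stock: 20 - 20 = 0. total_sold = 34
  Event 4 (sale 13): sell min(13,0)=0. stock: 0 - 0 = 0. total_sold = 34
  Event 5 (sale 19): sell min(19,0)=0. stock: 0 - 0 = 0. total_sold = 34
  Event 6 (restock 38): 0 + 38 = 38
  Event 7 (sale 8): sell min(8,38)=8. stock: 38 - 8 = 30. total_sold = 42
  Event 8 (return 2): 30 + 2 = 32
  Event 9 (sale 14): sell min(14,32)=14. stock: 32 - 14 = 18. total_sold = 56
  Event 10 (sale 3): sell min(3,18)=3. stock: 18 - 3 = 15. total_sold = 59
  Event 11 (sale 20): sell min(20,15)=15. stock: 15 - 15 = 0. total_sold = 74
  Event 12 (sale 9): sell min(9,0)=0. stock: 0 - 0 = 0. total_sold = 74
  Event 13 (sale 1): sell min(1,0)=0. stock: 0 - 0 = 0. total_sold = 74
Final: stock = 0, total_sold = 74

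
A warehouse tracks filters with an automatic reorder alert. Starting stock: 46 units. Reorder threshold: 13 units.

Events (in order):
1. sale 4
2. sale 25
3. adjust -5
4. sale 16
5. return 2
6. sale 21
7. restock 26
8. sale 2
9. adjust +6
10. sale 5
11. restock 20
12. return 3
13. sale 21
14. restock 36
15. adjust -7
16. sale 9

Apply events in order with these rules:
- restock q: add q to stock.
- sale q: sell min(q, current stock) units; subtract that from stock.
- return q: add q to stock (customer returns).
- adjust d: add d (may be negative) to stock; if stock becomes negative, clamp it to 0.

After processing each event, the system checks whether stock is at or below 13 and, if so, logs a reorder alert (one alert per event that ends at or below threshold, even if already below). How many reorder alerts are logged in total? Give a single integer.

Processing events:
Start: stock = 46
  Event 1 (sale 4): sell min(4,46)=4. stock: 46 - 4 = 42. total_sold = 4
  Event 2 (sale 25): sell min(25,42)=25. stock: 42 - 25 = 17. total_sold = 29
  Event 3 (adjust -5): 17 + -5 = 12
  Event 4 (sale 16): sell min(16,12)=12. stock: 12 - 12 = 0. total_sold = 41
  Event 5 (return 2): 0 + 2 = 2
  Event 6 (sale 21): sell min(21,2)=2. stock: 2 - 2 = 0. total_sold = 43
  Event 7 (restock 26): 0 + 26 = 26
  Event 8 (sale 2): sell min(2,26)=2. stock: 26 - 2 = 24. total_sold = 45
  Event 9 (adjust +6): 24 + 6 = 30
  Event 10 (sale 5): sell min(5,30)=5. stock: 30 - 5 = 25. total_sold = 50
  Event 11 (restock 20): 25 + 20 = 45
  Event 12 (return 3): 45 + 3 = 48
  Event 13 (sale 21): sell min(21,48)=21. stock: 48 - 21 = 27. total_sold = 71
  Event 14 (restock 36): 27 + 36 = 63
  Event 15 (adjust -7): 63 + -7 = 56
  Event 16 (sale 9): sell min(9,56)=9. stock: 56 - 9 = 47. total_sold = 80
Final: stock = 47, total_sold = 80

Checking against threshold 13:
  After event 1: stock=42 > 13
  After event 2: stock=17 > 13
  After event 3: stock=12 <= 13 -> ALERT
  After event 4: stock=0 <= 13 -> ALERT
  After event 5: stock=2 <= 13 -> ALERT
  After event 6: stock=0 <= 13 -> ALERT
  After event 7: stock=26 > 13
  After event 8: stock=24 > 13
  After event 9: stock=30 > 13
  After event 10: stock=25 > 13
  After event 11: stock=45 > 13
  After event 12: stock=48 > 13
  After event 13: stock=27 > 13
  After event 14: stock=63 > 13
  After event 15: stock=56 > 13
  After event 16: stock=47 > 13
Alert events: [3, 4, 5, 6]. Count = 4

Answer: 4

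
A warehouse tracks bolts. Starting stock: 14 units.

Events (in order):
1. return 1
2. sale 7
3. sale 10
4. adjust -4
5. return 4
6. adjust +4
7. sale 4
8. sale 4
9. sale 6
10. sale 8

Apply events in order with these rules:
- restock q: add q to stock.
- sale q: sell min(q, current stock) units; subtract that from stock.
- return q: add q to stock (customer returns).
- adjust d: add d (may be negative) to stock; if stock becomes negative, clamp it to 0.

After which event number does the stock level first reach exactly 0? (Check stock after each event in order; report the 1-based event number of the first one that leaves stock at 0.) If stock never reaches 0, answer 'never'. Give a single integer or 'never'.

Answer: 3

Derivation:
Processing events:
Start: stock = 14
  Event 1 (return 1): 14 + 1 = 15
  Event 2 (sale 7): sell min(7,15)=7. stock: 15 - 7 = 8. total_sold = 7
  Event 3 (sale 10): sell min(10,8)=8. stock: 8 - 8 = 0. total_sold = 15
  Event 4 (adjust -4): 0 + -4 = 0 (clamped to 0)
  Event 5 (return 4): 0 + 4 = 4
  Event 6 (adjust +4): 4 + 4 = 8
  Event 7 (sale 4): sell min(4,8)=4. stock: 8 - 4 = 4. total_sold = 19
  Event 8 (sale 4): sell min(4,4)=4. stock: 4 - 4 = 0. total_sold = 23
  Event 9 (sale 6): sell min(6,0)=0. stock: 0 - 0 = 0. total_sold = 23
  Event 10 (sale 8): sell min(8,0)=0. stock: 0 - 0 = 0. total_sold = 23
Final: stock = 0, total_sold = 23

First zero at event 3.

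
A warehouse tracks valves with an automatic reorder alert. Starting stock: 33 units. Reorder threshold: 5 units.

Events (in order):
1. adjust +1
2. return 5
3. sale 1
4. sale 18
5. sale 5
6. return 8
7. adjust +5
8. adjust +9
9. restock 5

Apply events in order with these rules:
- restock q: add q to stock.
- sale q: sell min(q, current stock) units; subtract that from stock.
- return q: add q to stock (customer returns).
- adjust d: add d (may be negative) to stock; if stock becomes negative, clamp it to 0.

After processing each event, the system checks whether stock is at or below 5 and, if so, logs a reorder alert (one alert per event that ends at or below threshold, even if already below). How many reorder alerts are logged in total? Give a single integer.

Processing events:
Start: stock = 33
  Event 1 (adjust +1): 33 + 1 = 34
  Event 2 (return 5): 34 + 5 = 39
  Event 3 (sale 1): sell min(1,39)=1. stock: 39 - 1 = 38. total_sold = 1
  Event 4 (sale 18): sell min(18,38)=18. stock: 38 - 18 = 20. total_sold = 19
  Event 5 (sale 5): sell min(5,20)=5. stock: 20 - 5 = 15. total_sold = 24
  Event 6 (return 8): 15 + 8 = 23
  Event 7 (adjust +5): 23 + 5 = 28
  Event 8 (adjust +9): 28 + 9 = 37
  Event 9 (restock 5): 37 + 5 = 42
Final: stock = 42, total_sold = 24

Checking against threshold 5:
  After event 1: stock=34 > 5
  After event 2: stock=39 > 5
  After event 3: stock=38 > 5
  After event 4: stock=20 > 5
  After event 5: stock=15 > 5
  After event 6: stock=23 > 5
  After event 7: stock=28 > 5
  After event 8: stock=37 > 5
  After event 9: stock=42 > 5
Alert events: []. Count = 0

Answer: 0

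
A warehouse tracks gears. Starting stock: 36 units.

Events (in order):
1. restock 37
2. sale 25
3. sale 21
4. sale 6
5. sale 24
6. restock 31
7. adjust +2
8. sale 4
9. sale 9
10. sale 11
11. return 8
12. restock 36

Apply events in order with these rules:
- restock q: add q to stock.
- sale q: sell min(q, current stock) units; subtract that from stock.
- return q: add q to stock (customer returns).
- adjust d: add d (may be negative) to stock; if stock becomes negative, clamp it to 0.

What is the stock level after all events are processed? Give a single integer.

Processing events:
Start: stock = 36
  Event 1 (restock 37): 36 + 37 = 73
  Event 2 (sale 25): sell min(25,73)=25. stock: 73 - 25 = 48. total_sold = 25
  Event 3 (sale 21): sell min(21,48)=21. stock: 48 - 21 = 27. total_sold = 46
  Event 4 (sale 6): sell min(6,27)=6. stock: 27 - 6 = 21. total_sold = 52
  Event 5 (sale 24): sell min(24,21)=21. stock: 21 - 21 = 0. total_sold = 73
  Event 6 (restock 31): 0 + 31 = 31
  Event 7 (adjust +2): 31 + 2 = 33
  Event 8 (sale 4): sell min(4,33)=4. stock: 33 - 4 = 29. total_sold = 77
  Event 9 (sale 9): sell min(9,29)=9. stock: 29 - 9 = 20. total_sold = 86
  Event 10 (sale 11): sell min(11,20)=11. stock: 20 - 11 = 9. total_sold = 97
  Event 11 (return 8): 9 + 8 = 17
  Event 12 (restock 36): 17 + 36 = 53
Final: stock = 53, total_sold = 97

Answer: 53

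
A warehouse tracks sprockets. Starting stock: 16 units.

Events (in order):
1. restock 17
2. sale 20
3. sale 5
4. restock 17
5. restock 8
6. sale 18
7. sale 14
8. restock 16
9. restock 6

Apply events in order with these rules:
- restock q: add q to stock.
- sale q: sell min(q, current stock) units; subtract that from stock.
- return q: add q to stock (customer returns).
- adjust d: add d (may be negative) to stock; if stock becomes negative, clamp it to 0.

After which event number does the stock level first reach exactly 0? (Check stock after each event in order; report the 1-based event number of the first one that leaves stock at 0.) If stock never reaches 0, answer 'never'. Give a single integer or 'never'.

Processing events:
Start: stock = 16
  Event 1 (restock 17): 16 + 17 = 33
  Event 2 (sale 20): sell min(20,33)=20. stock: 33 - 20 = 13. total_sold = 20
  Event 3 (sale 5): sell min(5,13)=5. stock: 13 - 5 = 8. total_sold = 25
  Event 4 (restock 17): 8 + 17 = 25
  Event 5 (restock 8): 25 + 8 = 33
  Event 6 (sale 18): sell min(18,33)=18. stock: 33 - 18 = 15. total_sold = 43
  Event 7 (sale 14): sell min(14,15)=14. stock: 15 - 14 = 1. total_sold = 57
  Event 8 (restock 16): 1 + 16 = 17
  Event 9 (restock 6): 17 + 6 = 23
Final: stock = 23, total_sold = 57

Stock never reaches 0.

Answer: never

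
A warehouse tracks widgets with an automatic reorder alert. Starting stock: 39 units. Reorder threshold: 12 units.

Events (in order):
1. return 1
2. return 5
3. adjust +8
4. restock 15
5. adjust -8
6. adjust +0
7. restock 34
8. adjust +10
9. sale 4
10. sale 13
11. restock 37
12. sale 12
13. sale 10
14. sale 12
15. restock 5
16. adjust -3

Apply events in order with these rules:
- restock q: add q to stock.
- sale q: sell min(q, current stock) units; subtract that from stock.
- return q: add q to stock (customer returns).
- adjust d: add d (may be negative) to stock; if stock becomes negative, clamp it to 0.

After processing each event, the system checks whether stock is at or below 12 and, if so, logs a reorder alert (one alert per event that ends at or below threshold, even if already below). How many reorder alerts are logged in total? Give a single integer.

Answer: 0

Derivation:
Processing events:
Start: stock = 39
  Event 1 (return 1): 39 + 1 = 40
  Event 2 (return 5): 40 + 5 = 45
  Event 3 (adjust +8): 45 + 8 = 53
  Event 4 (restock 15): 53 + 15 = 68
  Event 5 (adjust -8): 68 + -8 = 60
  Event 6 (adjust +0): 60 + 0 = 60
  Event 7 (restock 34): 60 + 34 = 94
  Event 8 (adjust +10): 94 + 10 = 104
  Event 9 (sale 4): sell min(4,104)=4. stock: 104 - 4 = 100. total_sold = 4
  Event 10 (sale 13): sell min(13,100)=13. stock: 100 - 13 = 87. total_sold = 17
  Event 11 (restock 37): 87 + 37 = 124
  Event 12 (sale 12): sell min(12,124)=12. stock: 124 - 12 = 112. total_sold = 29
  Event 13 (sale 10): sell min(10,112)=10. stock: 112 - 10 = 102. total_sold = 39
  Event 14 (sale 12): sell min(12,102)=12. stock: 102 - 12 = 90. total_sold = 51
  Event 15 (restock 5): 90 + 5 = 95
  Event 16 (adjust -3): 95 + -3 = 92
Final: stock = 92, total_sold = 51

Checking against threshold 12:
  After event 1: stock=40 > 12
  After event 2: stock=45 > 12
  After event 3: stock=53 > 12
  After event 4: stock=68 > 12
  After event 5: stock=60 > 12
  After event 6: stock=60 > 12
  After event 7: stock=94 > 12
  After event 8: stock=104 > 12
  After event 9: stock=100 > 12
  After event 10: stock=87 > 12
  After event 11: stock=124 > 12
  After event 12: stock=112 > 12
  After event 13: stock=102 > 12
  After event 14: stock=90 > 12
  After event 15: stock=95 > 12
  After event 16: stock=92 > 12
Alert events: []. Count = 0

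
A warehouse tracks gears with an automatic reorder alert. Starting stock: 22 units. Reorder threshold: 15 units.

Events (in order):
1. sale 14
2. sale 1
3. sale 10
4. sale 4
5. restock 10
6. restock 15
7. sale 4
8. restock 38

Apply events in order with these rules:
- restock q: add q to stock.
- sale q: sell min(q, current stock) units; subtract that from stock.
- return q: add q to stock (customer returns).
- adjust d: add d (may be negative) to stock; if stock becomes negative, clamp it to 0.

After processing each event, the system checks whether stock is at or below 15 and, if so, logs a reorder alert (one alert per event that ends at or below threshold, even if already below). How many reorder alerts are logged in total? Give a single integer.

Answer: 5

Derivation:
Processing events:
Start: stock = 22
  Event 1 (sale 14): sell min(14,22)=14. stock: 22 - 14 = 8. total_sold = 14
  Event 2 (sale 1): sell min(1,8)=1. stock: 8 - 1 = 7. total_sold = 15
  Event 3 (sale 10): sell min(10,7)=7. stock: 7 - 7 = 0. total_sold = 22
  Event 4 (sale 4): sell min(4,0)=0. stock: 0 - 0 = 0. total_sold = 22
  Event 5 (restock 10): 0 + 10 = 10
  Event 6 (restock 15): 10 + 15 = 25
  Event 7 (sale 4): sell min(4,25)=4. stock: 25 - 4 = 21. total_sold = 26
  Event 8 (restock 38): 21 + 38 = 59
Final: stock = 59, total_sold = 26

Checking against threshold 15:
  After event 1: stock=8 <= 15 -> ALERT
  After event 2: stock=7 <= 15 -> ALERT
  After event 3: stock=0 <= 15 -> ALERT
  After event 4: stock=0 <= 15 -> ALERT
  After event 5: stock=10 <= 15 -> ALERT
  After event 6: stock=25 > 15
  After event 7: stock=21 > 15
  After event 8: stock=59 > 15
Alert events: [1, 2, 3, 4, 5]. Count = 5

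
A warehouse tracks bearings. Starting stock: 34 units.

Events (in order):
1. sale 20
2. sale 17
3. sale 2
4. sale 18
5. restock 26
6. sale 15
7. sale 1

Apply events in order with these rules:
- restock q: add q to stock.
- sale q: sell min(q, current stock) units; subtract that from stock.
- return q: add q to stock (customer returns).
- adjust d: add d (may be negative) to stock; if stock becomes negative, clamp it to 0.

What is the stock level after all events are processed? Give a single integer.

Processing events:
Start: stock = 34
  Event 1 (sale 20): sell min(20,34)=20. stock: 34 - 20 = 14. total_sold = 20
  Event 2 (sale 17): sell min(17,14)=14. stock: 14 - 14 = 0. total_sold = 34
  Event 3 (sale 2): sell min(2,0)=0. stock: 0 - 0 = 0. total_sold = 34
  Event 4 (sale 18): sell min(18,0)=0. stock: 0 - 0 = 0. total_sold = 34
  Event 5 (restock 26): 0 + 26 = 26
  Event 6 (sale 15): sell min(15,26)=15. stock: 26 - 15 = 11. total_sold = 49
  Event 7 (sale 1): sell min(1,11)=1. stock: 11 - 1 = 10. total_sold = 50
Final: stock = 10, total_sold = 50

Answer: 10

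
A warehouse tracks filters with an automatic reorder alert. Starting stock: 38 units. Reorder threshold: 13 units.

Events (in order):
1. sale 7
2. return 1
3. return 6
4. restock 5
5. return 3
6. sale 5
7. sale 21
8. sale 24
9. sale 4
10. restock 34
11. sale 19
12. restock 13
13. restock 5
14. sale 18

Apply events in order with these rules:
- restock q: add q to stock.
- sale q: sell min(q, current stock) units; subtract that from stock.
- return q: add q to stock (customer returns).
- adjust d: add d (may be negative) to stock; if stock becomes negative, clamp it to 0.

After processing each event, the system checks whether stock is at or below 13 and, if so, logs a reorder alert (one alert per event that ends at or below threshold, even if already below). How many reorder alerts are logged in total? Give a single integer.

Processing events:
Start: stock = 38
  Event 1 (sale 7): sell min(7,38)=7. stock: 38 - 7 = 31. total_sold = 7
  Event 2 (return 1): 31 + 1 = 32
  Event 3 (return 6): 32 + 6 = 38
  Event 4 (restock 5): 38 + 5 = 43
  Event 5 (return 3): 43 + 3 = 46
  Event 6 (sale 5): sell min(5,46)=5. stock: 46 - 5 = 41. total_sold = 12
  Event 7 (sale 21): sell min(21,41)=21. stock: 41 - 21 = 20. total_sold = 33
  Event 8 (sale 24): sell min(24,20)=20. stock: 20 - 20 = 0. total_sold = 53
  Event 9 (sale 4): sell min(4,0)=0. stock: 0 - 0 = 0. total_sold = 53
  Event 10 (restock 34): 0 + 34 = 34
  Event 11 (sale 19): sell min(19,34)=19. stock: 34 - 19 = 15. total_sold = 72
  Event 12 (restock 13): 15 + 13 = 28
  Event 13 (restock 5): 28 + 5 = 33
  Event 14 (sale 18): sell min(18,33)=18. stock: 33 - 18 = 15. total_sold = 90
Final: stock = 15, total_sold = 90

Checking against threshold 13:
  After event 1: stock=31 > 13
  After event 2: stock=32 > 13
  After event 3: stock=38 > 13
  After event 4: stock=43 > 13
  After event 5: stock=46 > 13
  After event 6: stock=41 > 13
  After event 7: stock=20 > 13
  After event 8: stock=0 <= 13 -> ALERT
  After event 9: stock=0 <= 13 -> ALERT
  After event 10: stock=34 > 13
  After event 11: stock=15 > 13
  After event 12: stock=28 > 13
  After event 13: stock=33 > 13
  After event 14: stock=15 > 13
Alert events: [8, 9]. Count = 2

Answer: 2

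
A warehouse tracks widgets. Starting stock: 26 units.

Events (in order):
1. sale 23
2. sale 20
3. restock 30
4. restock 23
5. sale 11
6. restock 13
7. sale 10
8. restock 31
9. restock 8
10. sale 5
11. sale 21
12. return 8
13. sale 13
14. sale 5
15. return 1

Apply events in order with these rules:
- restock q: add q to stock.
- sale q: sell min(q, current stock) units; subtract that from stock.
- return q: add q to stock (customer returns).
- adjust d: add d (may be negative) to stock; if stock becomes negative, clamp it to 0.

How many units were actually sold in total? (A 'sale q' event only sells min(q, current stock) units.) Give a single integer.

Processing events:
Start: stock = 26
  Event 1 (sale 23): sell min(23,26)=23. stock: 26 - 23 = 3. total_sold = 23
  Event 2 (sale 20): sell min(20,3)=3. stock: 3 - 3 = 0. total_sold = 26
  Event 3 (restock 30): 0 + 30 = 30
  Event 4 (restock 23): 30 + 23 = 53
  Event 5 (sale 11): sell min(11,53)=11. stock: 53 - 11 = 42. total_sold = 37
  Event 6 (restock 13): 42 + 13 = 55
  Event 7 (sale 10): sell min(10,55)=10. stock: 55 - 10 = 45. total_sold = 47
  Event 8 (restock 31): 45 + 31 = 76
  Event 9 (restock 8): 76 + 8 = 84
  Event 10 (sale 5): sell min(5,84)=5. stock: 84 - 5 = 79. total_sold = 52
  Event 11 (sale 21): sell min(21,79)=21. stock: 79 - 21 = 58. total_sold = 73
  Event 12 (return 8): 58 + 8 = 66
  Event 13 (sale 13): sell min(13,66)=13. stock: 66 - 13 = 53. total_sold = 86
  Event 14 (sale 5): sell min(5,53)=5. stock: 53 - 5 = 48. total_sold = 91
  Event 15 (return 1): 48 + 1 = 49
Final: stock = 49, total_sold = 91

Answer: 91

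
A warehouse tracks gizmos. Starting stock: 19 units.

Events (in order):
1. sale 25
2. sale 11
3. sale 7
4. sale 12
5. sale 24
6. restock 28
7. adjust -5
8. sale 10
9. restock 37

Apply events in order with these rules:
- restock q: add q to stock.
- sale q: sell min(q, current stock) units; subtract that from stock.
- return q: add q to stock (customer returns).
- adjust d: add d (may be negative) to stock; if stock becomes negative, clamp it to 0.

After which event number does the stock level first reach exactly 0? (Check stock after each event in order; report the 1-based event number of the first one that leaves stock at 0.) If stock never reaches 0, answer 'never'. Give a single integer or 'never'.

Processing events:
Start: stock = 19
  Event 1 (sale 25): sell min(25,19)=19. stock: 19 - 19 = 0. total_sold = 19
  Event 2 (sale 11): sell min(11,0)=0. stock: 0 - 0 = 0. total_sold = 19
  Event 3 (sale 7): sell min(7,0)=0. stock: 0 - 0 = 0. total_sold = 19
  Event 4 (sale 12): sell min(12,0)=0. stock: 0 - 0 = 0. total_sold = 19
  Event 5 (sale 24): sell min(24,0)=0. stock: 0 - 0 = 0. total_sold = 19
  Event 6 (restock 28): 0 + 28 = 28
  Event 7 (adjust -5): 28 + -5 = 23
  Event 8 (sale 10): sell min(10,23)=10. stock: 23 - 10 = 13. total_sold = 29
  Event 9 (restock 37): 13 + 37 = 50
Final: stock = 50, total_sold = 29

First zero at event 1.

Answer: 1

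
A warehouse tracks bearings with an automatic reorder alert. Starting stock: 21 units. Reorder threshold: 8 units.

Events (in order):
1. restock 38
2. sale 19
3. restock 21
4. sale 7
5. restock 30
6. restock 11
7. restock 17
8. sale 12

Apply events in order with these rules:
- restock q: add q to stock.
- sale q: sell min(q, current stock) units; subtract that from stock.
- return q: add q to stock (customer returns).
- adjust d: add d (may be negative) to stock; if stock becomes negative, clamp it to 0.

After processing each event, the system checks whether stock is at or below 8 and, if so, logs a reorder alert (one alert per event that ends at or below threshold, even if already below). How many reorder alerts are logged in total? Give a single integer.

Answer: 0

Derivation:
Processing events:
Start: stock = 21
  Event 1 (restock 38): 21 + 38 = 59
  Event 2 (sale 19): sell min(19,59)=19. stock: 59 - 19 = 40. total_sold = 19
  Event 3 (restock 21): 40 + 21 = 61
  Event 4 (sale 7): sell min(7,61)=7. stock: 61 - 7 = 54. total_sold = 26
  Event 5 (restock 30): 54 + 30 = 84
  Event 6 (restock 11): 84 + 11 = 95
  Event 7 (restock 17): 95 + 17 = 112
  Event 8 (sale 12): sell min(12,112)=12. stock: 112 - 12 = 100. total_sold = 38
Final: stock = 100, total_sold = 38

Checking against threshold 8:
  After event 1: stock=59 > 8
  After event 2: stock=40 > 8
  After event 3: stock=61 > 8
  After event 4: stock=54 > 8
  After event 5: stock=84 > 8
  After event 6: stock=95 > 8
  After event 7: stock=112 > 8
  After event 8: stock=100 > 8
Alert events: []. Count = 0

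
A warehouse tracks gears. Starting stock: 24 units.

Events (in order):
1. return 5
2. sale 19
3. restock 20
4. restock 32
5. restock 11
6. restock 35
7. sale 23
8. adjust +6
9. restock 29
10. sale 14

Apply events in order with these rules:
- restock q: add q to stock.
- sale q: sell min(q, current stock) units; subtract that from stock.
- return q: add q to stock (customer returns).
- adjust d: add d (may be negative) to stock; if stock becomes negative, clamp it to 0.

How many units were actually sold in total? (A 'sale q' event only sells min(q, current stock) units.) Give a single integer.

Processing events:
Start: stock = 24
  Event 1 (return 5): 24 + 5 = 29
  Event 2 (sale 19): sell min(19,29)=19. stock: 29 - 19 = 10. total_sold = 19
  Event 3 (restock 20): 10 + 20 = 30
  Event 4 (restock 32): 30 + 32 = 62
  Event 5 (restock 11): 62 + 11 = 73
  Event 6 (restock 35): 73 + 35 = 108
  Event 7 (sale 23): sell min(23,108)=23. stock: 108 - 23 = 85. total_sold = 42
  Event 8 (adjust +6): 85 + 6 = 91
  Event 9 (restock 29): 91 + 29 = 120
  Event 10 (sale 14): sell min(14,120)=14. stock: 120 - 14 = 106. total_sold = 56
Final: stock = 106, total_sold = 56

Answer: 56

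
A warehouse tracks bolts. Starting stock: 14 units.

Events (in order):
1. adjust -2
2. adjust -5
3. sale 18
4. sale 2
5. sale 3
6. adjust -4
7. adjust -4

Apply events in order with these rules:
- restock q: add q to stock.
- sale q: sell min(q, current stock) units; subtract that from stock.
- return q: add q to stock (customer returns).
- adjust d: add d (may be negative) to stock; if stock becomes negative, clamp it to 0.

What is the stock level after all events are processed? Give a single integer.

Processing events:
Start: stock = 14
  Event 1 (adjust -2): 14 + -2 = 12
  Event 2 (adjust -5): 12 + -5 = 7
  Event 3 (sale 18): sell min(18,7)=7. stock: 7 - 7 = 0. total_sold = 7
  Event 4 (sale 2): sell min(2,0)=0. stock: 0 - 0 = 0. total_sold = 7
  Event 5 (sale 3): sell min(3,0)=0. stock: 0 - 0 = 0. total_sold = 7
  Event 6 (adjust -4): 0 + -4 = 0 (clamped to 0)
  Event 7 (adjust -4): 0 + -4 = 0 (clamped to 0)
Final: stock = 0, total_sold = 7

Answer: 0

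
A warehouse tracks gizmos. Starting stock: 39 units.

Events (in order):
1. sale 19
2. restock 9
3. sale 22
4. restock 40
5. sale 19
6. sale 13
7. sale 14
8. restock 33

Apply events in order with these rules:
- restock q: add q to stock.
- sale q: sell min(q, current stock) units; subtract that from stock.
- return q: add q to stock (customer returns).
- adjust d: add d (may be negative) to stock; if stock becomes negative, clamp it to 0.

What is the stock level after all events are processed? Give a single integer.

Processing events:
Start: stock = 39
  Event 1 (sale 19): sell min(19,39)=19. stock: 39 - 19 = 20. total_sold = 19
  Event 2 (restock 9): 20 + 9 = 29
  Event 3 (sale 22): sell min(22,29)=22. stock: 29 - 22 = 7. total_sold = 41
  Event 4 (restock 40): 7 + 40 = 47
  Event 5 (sale 19): sell min(19,47)=19. stock: 47 - 19 = 28. total_sold = 60
  Event 6 (sale 13): sell min(13,28)=13. stock: 28 - 13 = 15. total_sold = 73
  Event 7 (sale 14): sell min(14,15)=14. stock: 15 - 14 = 1. total_sold = 87
  Event 8 (restock 33): 1 + 33 = 34
Final: stock = 34, total_sold = 87

Answer: 34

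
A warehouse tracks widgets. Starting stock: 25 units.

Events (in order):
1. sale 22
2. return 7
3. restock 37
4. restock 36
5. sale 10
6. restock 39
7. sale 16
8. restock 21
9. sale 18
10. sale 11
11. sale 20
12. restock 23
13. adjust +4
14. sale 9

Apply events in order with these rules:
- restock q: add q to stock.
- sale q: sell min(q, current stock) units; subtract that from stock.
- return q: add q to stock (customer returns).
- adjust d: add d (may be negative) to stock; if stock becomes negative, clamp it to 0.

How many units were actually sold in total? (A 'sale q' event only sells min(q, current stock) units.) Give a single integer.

Answer: 106

Derivation:
Processing events:
Start: stock = 25
  Event 1 (sale 22): sell min(22,25)=22. stock: 25 - 22 = 3. total_sold = 22
  Event 2 (return 7): 3 + 7 = 10
  Event 3 (restock 37): 10 + 37 = 47
  Event 4 (restock 36): 47 + 36 = 83
  Event 5 (sale 10): sell min(10,83)=10. stock: 83 - 10 = 73. total_sold = 32
  Event 6 (restock 39): 73 + 39 = 112
  Event 7 (sale 16): sell min(16,112)=16. stock: 112 - 16 = 96. total_sold = 48
  Event 8 (restock 21): 96 + 21 = 117
  Event 9 (sale 18): sell min(18,117)=18. stock: 117 - 18 = 99. total_sold = 66
  Event 10 (sale 11): sell min(11,99)=11. stock: 99 - 11 = 88. total_sold = 77
  Event 11 (sale 20): sell min(20,88)=20. stock: 88 - 20 = 68. total_sold = 97
  Event 12 (restock 23): 68 + 23 = 91
  Event 13 (adjust +4): 91 + 4 = 95
  Event 14 (sale 9): sell min(9,95)=9. stock: 95 - 9 = 86. total_sold = 106
Final: stock = 86, total_sold = 106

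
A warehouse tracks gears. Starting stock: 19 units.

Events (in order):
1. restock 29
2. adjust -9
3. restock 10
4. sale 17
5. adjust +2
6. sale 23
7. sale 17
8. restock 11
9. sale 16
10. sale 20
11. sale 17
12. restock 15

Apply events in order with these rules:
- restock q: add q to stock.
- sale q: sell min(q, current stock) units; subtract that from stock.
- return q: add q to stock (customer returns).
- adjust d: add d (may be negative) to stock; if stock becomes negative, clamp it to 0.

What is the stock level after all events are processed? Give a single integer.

Processing events:
Start: stock = 19
  Event 1 (restock 29): 19 + 29 = 48
  Event 2 (adjust -9): 48 + -9 = 39
  Event 3 (restock 10): 39 + 10 = 49
  Event 4 (sale 17): sell min(17,49)=17. stock: 49 - 17 = 32. total_sold = 17
  Event 5 (adjust +2): 32 + 2 = 34
  Event 6 (sale 23): sell min(23,34)=23. stock: 34 - 23 = 11. total_sold = 40
  Event 7 (sale 17): sell min(17,11)=11. stock: 11 - 11 = 0. total_sold = 51
  Event 8 (restock 11): 0 + 11 = 11
  Event 9 (sale 16): sell min(16,11)=11. stock: 11 - 11 = 0. total_sold = 62
  Event 10 (sale 20): sell min(20,0)=0. stock: 0 - 0 = 0. total_sold = 62
  Event 11 (sale 17): sell min(17,0)=0. stock: 0 - 0 = 0. total_sold = 62
  Event 12 (restock 15): 0 + 15 = 15
Final: stock = 15, total_sold = 62

Answer: 15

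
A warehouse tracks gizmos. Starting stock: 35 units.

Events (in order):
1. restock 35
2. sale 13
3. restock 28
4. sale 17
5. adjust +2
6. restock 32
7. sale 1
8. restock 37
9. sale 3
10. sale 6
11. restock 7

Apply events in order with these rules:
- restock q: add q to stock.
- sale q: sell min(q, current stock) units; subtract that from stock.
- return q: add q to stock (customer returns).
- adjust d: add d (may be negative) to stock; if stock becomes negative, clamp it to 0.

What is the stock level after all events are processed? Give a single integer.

Answer: 136

Derivation:
Processing events:
Start: stock = 35
  Event 1 (restock 35): 35 + 35 = 70
  Event 2 (sale 13): sell min(13,70)=13. stock: 70 - 13 = 57. total_sold = 13
  Event 3 (restock 28): 57 + 28 = 85
  Event 4 (sale 17): sell min(17,85)=17. stock: 85 - 17 = 68. total_sold = 30
  Event 5 (adjust +2): 68 + 2 = 70
  Event 6 (restock 32): 70 + 32 = 102
  Event 7 (sale 1): sell min(1,102)=1. stock: 102 - 1 = 101. total_sold = 31
  Event 8 (restock 37): 101 + 37 = 138
  Event 9 (sale 3): sell min(3,138)=3. stock: 138 - 3 = 135. total_sold = 34
  Event 10 (sale 6): sell min(6,135)=6. stock: 135 - 6 = 129. total_sold = 40
  Event 11 (restock 7): 129 + 7 = 136
Final: stock = 136, total_sold = 40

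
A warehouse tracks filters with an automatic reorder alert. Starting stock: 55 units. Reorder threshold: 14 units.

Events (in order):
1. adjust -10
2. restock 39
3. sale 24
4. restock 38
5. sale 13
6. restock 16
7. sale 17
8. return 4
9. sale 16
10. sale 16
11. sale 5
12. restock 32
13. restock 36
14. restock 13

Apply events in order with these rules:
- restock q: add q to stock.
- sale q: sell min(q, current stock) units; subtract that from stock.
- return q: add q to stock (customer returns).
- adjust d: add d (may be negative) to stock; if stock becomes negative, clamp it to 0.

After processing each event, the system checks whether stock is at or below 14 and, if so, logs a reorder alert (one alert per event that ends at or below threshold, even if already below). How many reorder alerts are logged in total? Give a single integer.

Answer: 0

Derivation:
Processing events:
Start: stock = 55
  Event 1 (adjust -10): 55 + -10 = 45
  Event 2 (restock 39): 45 + 39 = 84
  Event 3 (sale 24): sell min(24,84)=24. stock: 84 - 24 = 60. total_sold = 24
  Event 4 (restock 38): 60 + 38 = 98
  Event 5 (sale 13): sell min(13,98)=13. stock: 98 - 13 = 85. total_sold = 37
  Event 6 (restock 16): 85 + 16 = 101
  Event 7 (sale 17): sell min(17,101)=17. stock: 101 - 17 = 84. total_sold = 54
  Event 8 (return 4): 84 + 4 = 88
  Event 9 (sale 16): sell min(16,88)=16. stock: 88 - 16 = 72. total_sold = 70
  Event 10 (sale 16): sell min(16,72)=16. stock: 72 - 16 = 56. total_sold = 86
  Event 11 (sale 5): sell min(5,56)=5. stock: 56 - 5 = 51. total_sold = 91
  Event 12 (restock 32): 51 + 32 = 83
  Event 13 (restock 36): 83 + 36 = 119
  Event 14 (restock 13): 119 + 13 = 132
Final: stock = 132, total_sold = 91

Checking against threshold 14:
  After event 1: stock=45 > 14
  After event 2: stock=84 > 14
  After event 3: stock=60 > 14
  After event 4: stock=98 > 14
  After event 5: stock=85 > 14
  After event 6: stock=101 > 14
  After event 7: stock=84 > 14
  After event 8: stock=88 > 14
  After event 9: stock=72 > 14
  After event 10: stock=56 > 14
  After event 11: stock=51 > 14
  After event 12: stock=83 > 14
  After event 13: stock=119 > 14
  After event 14: stock=132 > 14
Alert events: []. Count = 0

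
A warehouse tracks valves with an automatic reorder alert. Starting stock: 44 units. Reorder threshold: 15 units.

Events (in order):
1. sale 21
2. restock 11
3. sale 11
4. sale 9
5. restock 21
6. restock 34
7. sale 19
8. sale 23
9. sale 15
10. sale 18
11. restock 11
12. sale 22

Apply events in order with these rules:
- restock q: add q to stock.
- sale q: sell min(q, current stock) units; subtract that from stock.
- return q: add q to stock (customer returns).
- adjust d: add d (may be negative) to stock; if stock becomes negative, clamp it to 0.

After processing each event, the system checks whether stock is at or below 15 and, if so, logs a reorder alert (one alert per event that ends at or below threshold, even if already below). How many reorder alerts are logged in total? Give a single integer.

Answer: 5

Derivation:
Processing events:
Start: stock = 44
  Event 1 (sale 21): sell min(21,44)=21. stock: 44 - 21 = 23. total_sold = 21
  Event 2 (restock 11): 23 + 11 = 34
  Event 3 (sale 11): sell min(11,34)=11. stock: 34 - 11 = 23. total_sold = 32
  Event 4 (sale 9): sell min(9,23)=9. stock: 23 - 9 = 14. total_sold = 41
  Event 5 (restock 21): 14 + 21 = 35
  Event 6 (restock 34): 35 + 34 = 69
  Event 7 (sale 19): sell min(19,69)=19. stock: 69 - 19 = 50. total_sold = 60
  Event 8 (sale 23): sell min(23,50)=23. stock: 50 - 23 = 27. total_sold = 83
  Event 9 (sale 15): sell min(15,27)=15. stock: 27 - 15 = 12. total_sold = 98
  Event 10 (sale 18): sell min(18,12)=12. stock: 12 - 12 = 0. total_sold = 110
  Event 11 (restock 11): 0 + 11 = 11
  Event 12 (sale 22): sell min(22,11)=11. stock: 11 - 11 = 0. total_sold = 121
Final: stock = 0, total_sold = 121

Checking against threshold 15:
  After event 1: stock=23 > 15
  After event 2: stock=34 > 15
  After event 3: stock=23 > 15
  After event 4: stock=14 <= 15 -> ALERT
  After event 5: stock=35 > 15
  After event 6: stock=69 > 15
  After event 7: stock=50 > 15
  After event 8: stock=27 > 15
  After event 9: stock=12 <= 15 -> ALERT
  After event 10: stock=0 <= 15 -> ALERT
  After event 11: stock=11 <= 15 -> ALERT
  After event 12: stock=0 <= 15 -> ALERT
Alert events: [4, 9, 10, 11, 12]. Count = 5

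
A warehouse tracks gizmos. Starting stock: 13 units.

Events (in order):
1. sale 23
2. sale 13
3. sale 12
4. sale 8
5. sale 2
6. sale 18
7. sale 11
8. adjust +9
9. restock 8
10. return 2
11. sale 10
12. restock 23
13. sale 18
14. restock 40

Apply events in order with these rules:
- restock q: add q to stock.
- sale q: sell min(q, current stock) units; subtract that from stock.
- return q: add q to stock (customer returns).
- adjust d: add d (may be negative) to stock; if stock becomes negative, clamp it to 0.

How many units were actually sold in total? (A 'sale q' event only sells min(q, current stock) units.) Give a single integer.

Answer: 41

Derivation:
Processing events:
Start: stock = 13
  Event 1 (sale 23): sell min(23,13)=13. stock: 13 - 13 = 0. total_sold = 13
  Event 2 (sale 13): sell min(13,0)=0. stock: 0 - 0 = 0. total_sold = 13
  Event 3 (sale 12): sell min(12,0)=0. stock: 0 - 0 = 0. total_sold = 13
  Event 4 (sale 8): sell min(8,0)=0. stock: 0 - 0 = 0. total_sold = 13
  Event 5 (sale 2): sell min(2,0)=0. stock: 0 - 0 = 0. total_sold = 13
  Event 6 (sale 18): sell min(18,0)=0. stock: 0 - 0 = 0. total_sold = 13
  Event 7 (sale 11): sell min(11,0)=0. stock: 0 - 0 = 0. total_sold = 13
  Event 8 (adjust +9): 0 + 9 = 9
  Event 9 (restock 8): 9 + 8 = 17
  Event 10 (return 2): 17 + 2 = 19
  Event 11 (sale 10): sell min(10,19)=10. stock: 19 - 10 = 9. total_sold = 23
  Event 12 (restock 23): 9 + 23 = 32
  Event 13 (sale 18): sell min(18,32)=18. stock: 32 - 18 = 14. total_sold = 41
  Event 14 (restock 40): 14 + 40 = 54
Final: stock = 54, total_sold = 41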